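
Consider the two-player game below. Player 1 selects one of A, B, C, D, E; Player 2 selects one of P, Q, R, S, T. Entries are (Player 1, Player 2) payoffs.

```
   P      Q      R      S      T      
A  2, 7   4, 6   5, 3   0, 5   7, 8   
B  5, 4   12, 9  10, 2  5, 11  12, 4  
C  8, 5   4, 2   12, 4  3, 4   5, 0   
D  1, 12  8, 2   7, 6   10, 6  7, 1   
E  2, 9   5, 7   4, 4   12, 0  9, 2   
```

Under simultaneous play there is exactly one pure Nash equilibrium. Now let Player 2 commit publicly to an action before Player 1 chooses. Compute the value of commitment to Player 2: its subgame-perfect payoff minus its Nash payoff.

4

Player 1 best-responds to each possible Player 2 move:
- P: Player 1 compares 2, 5, 8, 1, 2 and picks C; Player 2 would get 5.
- Q: Player 1 compares 4, 12, 4, 8, 5 and picks B; Player 2 would get 9.
- R: Player 1 compares 5, 10, 12, 7, 4 and picks C; Player 2 would get 4.
- S: Player 1 compares 0, 5, 3, 10, 12 and picks E; Player 2 would get 0.
- T: Player 1 compares 7, 12, 5, 7, 9 and picks B; Player 2 would get 4.
Among 5, 9, 4, 0, 4, the best is 9 at Q. Subgame-perfect outcome: (B, Q) with payoffs (12, 9).
For the simultaneous game, intersect best replies.
Player 1's best replies: P→C; Q→B; R→C; S→E; T→B.
Player 2's best replies: A→T; B→S; C→P; D→P; E→P.
Only (C, P) has each player best-responding; Nash payoffs (8, 5).
Player 2's commitment gain: 9 − 5 = 4.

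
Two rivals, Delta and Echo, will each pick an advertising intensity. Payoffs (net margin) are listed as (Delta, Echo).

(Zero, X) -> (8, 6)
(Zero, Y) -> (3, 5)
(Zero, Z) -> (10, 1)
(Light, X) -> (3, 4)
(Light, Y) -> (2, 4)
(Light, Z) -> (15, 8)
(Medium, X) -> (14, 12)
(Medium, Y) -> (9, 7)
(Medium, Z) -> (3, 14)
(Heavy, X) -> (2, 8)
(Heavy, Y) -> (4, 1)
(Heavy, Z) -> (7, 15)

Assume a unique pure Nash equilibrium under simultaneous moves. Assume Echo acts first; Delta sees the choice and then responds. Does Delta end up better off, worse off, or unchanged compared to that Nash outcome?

Work backward from Delta's decision.
- X: BR = Medium, leader payoff 12.
- Y: BR = Medium, leader payoff 7.
- Z: BR = Light, leader payoff 8.
Among 12, 7, 8, the best is 12 at X. Subgame-perfect outcome: (Medium, X) with payoffs (14, 12).
Under simultaneous play:
Delta's best replies: X→Medium; Y→Medium; Z→Light.
Echo's best replies: Zero→X; Light→Z; Medium→Z; Heavy→Z.
The unique mutual best reply is (Light, Z), giving (15, 8).
Delta earns 14 sequentially versus 15 at the Nash outcome: worse off.

worse off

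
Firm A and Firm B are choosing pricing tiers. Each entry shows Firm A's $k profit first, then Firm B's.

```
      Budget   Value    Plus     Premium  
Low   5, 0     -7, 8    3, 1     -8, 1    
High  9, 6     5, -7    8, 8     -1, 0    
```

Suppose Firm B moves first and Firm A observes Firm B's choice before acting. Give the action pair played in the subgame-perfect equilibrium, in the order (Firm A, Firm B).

Work backward from Firm A's decision.
- Budget: Firm A compares 5, 9 and picks High; Firm B would get 6.
- Value: Firm A compares -7, 5 and picks High; Firm B would get -7.
- Plus: Firm A compares 3, 8 and picks High; Firm B would get 8.
- Premium: Firm A compares -8, -1 and picks High; Firm B would get 0.
Firm B's induced payoffs are 6, -7, 8, 0, so Firm B commits to Plus. Subgame-perfect outcome: (High, Plus) with payoffs (8, 8).

(High, Plus)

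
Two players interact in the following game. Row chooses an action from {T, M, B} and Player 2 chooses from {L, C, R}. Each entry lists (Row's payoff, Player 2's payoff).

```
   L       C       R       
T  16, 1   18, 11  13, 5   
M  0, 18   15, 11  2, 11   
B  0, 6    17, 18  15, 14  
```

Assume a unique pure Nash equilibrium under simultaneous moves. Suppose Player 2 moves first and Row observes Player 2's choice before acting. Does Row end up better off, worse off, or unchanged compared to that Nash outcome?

worse off

Solve by backward induction (Player 2 leads).
- L: Row compares 16, 0, 0 and picks T; Player 2 would get 1.
- C: Row compares 18, 15, 17 and picks T; Player 2 would get 11.
- R: Row compares 13, 2, 15 and picks B; Player 2 would get 14.
Among 1, 11, 14, the best is 14 at R. Subgame-perfect outcome: (B, R) with payoffs (15, 14).
For the simultaneous game, intersect best replies.
Row's best replies: L→T; C→T; R→B.
Player 2's best replies: T→C; M→L; B→C.
Only (T, C) has each player best-responding; Nash payoffs (18, 11).
Row earns 15 sequentially versus 18 at the Nash outcome: worse off.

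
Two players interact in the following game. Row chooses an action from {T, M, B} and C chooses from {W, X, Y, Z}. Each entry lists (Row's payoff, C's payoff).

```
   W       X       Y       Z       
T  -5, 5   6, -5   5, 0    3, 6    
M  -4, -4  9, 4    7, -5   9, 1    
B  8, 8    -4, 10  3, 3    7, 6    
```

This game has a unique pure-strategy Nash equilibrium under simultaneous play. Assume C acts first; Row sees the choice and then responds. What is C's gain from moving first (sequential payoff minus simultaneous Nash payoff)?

Work backward from Row's decision.
- W: Row compares -5, -4, 8 and picks B; C would get 8.
- X: Row compares 6, 9, -4 and picks M; C would get 4.
- Y: Row compares 5, 7, 3 and picks M; C would get -5.
- Z: Row compares 3, 9, 7 and picks M; C would get 1.
Maximizing over 8, 4, -5, 1, C chooses W. Subgame-perfect outcome: (B, W) with payoffs (8, 8).
Now find the simultaneous Nash equilibrium.
Row's best replies: W→B; X→M; Y→M; Z→M.
C's best replies: T→Z; M→X; B→X.
The unique mutual best reply is (M, X), giving (9, 4).
C's commitment gain: 8 − 4 = 4.

4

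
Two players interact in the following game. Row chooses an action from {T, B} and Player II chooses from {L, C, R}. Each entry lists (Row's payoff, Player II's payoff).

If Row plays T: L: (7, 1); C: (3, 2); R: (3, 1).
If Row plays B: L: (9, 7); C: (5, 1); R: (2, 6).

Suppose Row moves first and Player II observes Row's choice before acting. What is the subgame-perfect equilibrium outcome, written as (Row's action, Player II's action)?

(B, L)

Player II best-responds to each possible Row move:
- T: Player II compares 1, 2, 1 and picks C; Row would get 3.
- B: Player II compares 7, 1, 6 and picks L; Row would get 9.
Row's induced payoffs are 3, 9, so Row commits to B. Subgame-perfect outcome: (B, L) with payoffs (9, 7).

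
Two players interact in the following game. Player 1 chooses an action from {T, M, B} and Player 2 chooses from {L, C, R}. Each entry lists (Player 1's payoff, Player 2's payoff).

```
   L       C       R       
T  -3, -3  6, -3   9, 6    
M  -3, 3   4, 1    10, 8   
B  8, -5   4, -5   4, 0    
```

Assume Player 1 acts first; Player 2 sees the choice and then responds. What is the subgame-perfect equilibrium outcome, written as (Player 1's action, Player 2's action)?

(M, R)

Player 2 best-responds to each possible Player 1 move:
- T: BR = R, leader payoff 9.
- M: BR = R, leader payoff 10.
- B: BR = R, leader payoff 4.
Maximizing over 9, 10, 4, Player 1 chooses M. Subgame-perfect outcome: (M, R) with payoffs (10, 8).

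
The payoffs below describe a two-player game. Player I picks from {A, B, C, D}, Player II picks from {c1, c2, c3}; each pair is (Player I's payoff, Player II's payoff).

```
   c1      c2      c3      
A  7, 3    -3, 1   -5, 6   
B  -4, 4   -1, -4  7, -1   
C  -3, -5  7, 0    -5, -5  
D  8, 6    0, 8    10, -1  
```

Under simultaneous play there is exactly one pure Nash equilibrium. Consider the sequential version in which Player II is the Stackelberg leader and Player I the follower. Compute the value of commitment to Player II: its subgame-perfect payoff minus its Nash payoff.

Solve by backward induction (Player II leads).
- c1: BR = D, leader payoff 6.
- c2: BR = C, leader payoff 0.
- c3: BR = D, leader payoff -1.
Among 6, 0, -1, the best is 6 at c1. Subgame-perfect outcome: (D, c1) with payoffs (8, 6).
Under simultaneous play:
Player I's best replies: c1→D; c2→C; c3→D.
Player II's best replies: A→c3; B→c1; C→c2; D→c2.
Only (C, c2) has each player best-responding; Nash payoffs (7, 0).
Player II's commitment gain: 6 − 0 = 6.

6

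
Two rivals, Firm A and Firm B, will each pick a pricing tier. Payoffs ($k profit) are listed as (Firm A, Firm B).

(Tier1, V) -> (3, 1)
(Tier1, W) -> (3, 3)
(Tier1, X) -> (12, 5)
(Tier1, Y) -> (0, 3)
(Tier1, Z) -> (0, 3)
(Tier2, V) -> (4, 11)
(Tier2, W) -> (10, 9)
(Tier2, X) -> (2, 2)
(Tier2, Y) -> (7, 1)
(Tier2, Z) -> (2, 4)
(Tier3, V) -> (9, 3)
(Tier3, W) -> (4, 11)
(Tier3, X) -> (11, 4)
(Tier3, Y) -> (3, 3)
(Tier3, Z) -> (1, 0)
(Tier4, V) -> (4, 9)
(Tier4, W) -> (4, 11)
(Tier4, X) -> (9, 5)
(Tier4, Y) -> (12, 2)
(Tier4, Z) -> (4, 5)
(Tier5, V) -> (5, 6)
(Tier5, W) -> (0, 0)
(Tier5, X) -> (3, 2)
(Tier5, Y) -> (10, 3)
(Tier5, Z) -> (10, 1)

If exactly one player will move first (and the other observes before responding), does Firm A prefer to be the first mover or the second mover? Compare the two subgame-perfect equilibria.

If Firm A leads: Firm B's best replies are Tier1→X, Tier2→V, Tier3→W, Tier4→W, Tier5→V; Firm A's induced payoffs 12, 4, 4, 4, 5; outcome (Tier1, X), payoffs (12, 5).
If Firm B leads: Firm A's best replies are V→Tier3, W→Tier2, X→Tier1, Y→Tier4, Z→Tier5; Firm B's induced payoffs 3, 9, 5, 2, 1; outcome (Tier2, W), payoffs (10, 9).
Firm A gets 12 moving first and 10 moving second, so Firm A prefers to move first.

first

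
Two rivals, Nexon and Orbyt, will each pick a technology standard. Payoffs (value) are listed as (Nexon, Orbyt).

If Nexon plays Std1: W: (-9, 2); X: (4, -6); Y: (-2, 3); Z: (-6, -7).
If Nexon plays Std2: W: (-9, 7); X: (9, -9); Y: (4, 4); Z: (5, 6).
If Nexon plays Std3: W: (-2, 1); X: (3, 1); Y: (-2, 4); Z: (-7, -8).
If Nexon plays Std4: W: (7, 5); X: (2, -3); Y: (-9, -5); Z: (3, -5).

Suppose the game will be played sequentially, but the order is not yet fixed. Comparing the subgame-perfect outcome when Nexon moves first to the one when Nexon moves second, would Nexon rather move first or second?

first

If Nexon leads: Orbyt's best replies are Std1→Y, Std2→W, Std3→Y, Std4→W; Nexon's induced payoffs -2, -9, -2, 7; outcome (Std4, W), payoffs (7, 5).
If Orbyt leads: Nexon's best replies are W→Std4, X→Std2, Y→Std2, Z→Std2; Orbyt's induced payoffs 5, -9, 4, 6; outcome (Std2, Z), payoffs (5, 6).
Nexon gets 7 moving first and 5 moving second, so Nexon prefers to move first.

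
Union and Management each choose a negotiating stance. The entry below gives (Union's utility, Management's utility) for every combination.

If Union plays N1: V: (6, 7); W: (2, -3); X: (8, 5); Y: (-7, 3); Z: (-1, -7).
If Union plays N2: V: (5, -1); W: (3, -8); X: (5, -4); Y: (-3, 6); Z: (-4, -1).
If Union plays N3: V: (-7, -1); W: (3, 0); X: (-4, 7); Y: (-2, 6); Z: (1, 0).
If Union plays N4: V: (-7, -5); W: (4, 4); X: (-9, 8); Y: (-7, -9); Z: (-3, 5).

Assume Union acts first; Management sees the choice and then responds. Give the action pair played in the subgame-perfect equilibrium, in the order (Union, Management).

(N1, V)

Backward induction with Union moving first.
- N1: Management compares 7, -3, 5, 3, -7 and picks V; Union would get 6.
- N2: Management compares -1, -8, -4, 6, -1 and picks Y; Union would get -3.
- N3: Management compares -1, 0, 7, 6, 0 and picks X; Union would get -4.
- N4: Management compares -5, 4, 8, -9, 5 and picks X; Union would get -9.
Maximizing over 6, -3, -4, -9, Union chooses N1. Subgame-perfect outcome: (N1, V) with payoffs (6, 7).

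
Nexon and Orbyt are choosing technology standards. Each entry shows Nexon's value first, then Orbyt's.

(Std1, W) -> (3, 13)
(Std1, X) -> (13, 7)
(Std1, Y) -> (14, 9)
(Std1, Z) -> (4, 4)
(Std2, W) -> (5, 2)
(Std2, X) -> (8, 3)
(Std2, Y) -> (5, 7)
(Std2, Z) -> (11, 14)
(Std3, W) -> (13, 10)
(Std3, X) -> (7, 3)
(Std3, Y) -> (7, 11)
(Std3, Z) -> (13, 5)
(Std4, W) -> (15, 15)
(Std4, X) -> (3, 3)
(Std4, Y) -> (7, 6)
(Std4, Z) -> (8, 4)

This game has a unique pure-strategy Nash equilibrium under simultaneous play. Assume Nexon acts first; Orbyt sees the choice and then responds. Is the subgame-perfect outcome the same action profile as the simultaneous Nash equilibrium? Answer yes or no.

Orbyt best-responds to each possible Nexon move:
- Std1 → Orbyt plays W (best of 13, 7, 9, 4); Nexon gets 3.
- Std2 → Orbyt plays Z (best of 2, 3, 7, 14); Nexon gets 11.
- Std3 → Orbyt plays Y (best of 10, 3, 11, 5); Nexon gets 7.
- Std4 → Orbyt plays W (best of 15, 3, 6, 4); Nexon gets 15.
Maximizing over 3, 11, 7, 15, Nexon chooses Std4. Subgame-perfect outcome: (Std4, W) with payoffs (15, 15).
Under simultaneous play:
Nexon's best replies: W→Std4; X→Std1; Y→Std1; Z→Std3.
Orbyt's best replies: Std1→W; Std2→Z; Std3→Y; Std4→W.
Only (Std4, W) has each player best-responding; Nash payoffs (15, 15).
Sequential outcome (Std4, W) coincides with the Nash profile (Std4, W).

yes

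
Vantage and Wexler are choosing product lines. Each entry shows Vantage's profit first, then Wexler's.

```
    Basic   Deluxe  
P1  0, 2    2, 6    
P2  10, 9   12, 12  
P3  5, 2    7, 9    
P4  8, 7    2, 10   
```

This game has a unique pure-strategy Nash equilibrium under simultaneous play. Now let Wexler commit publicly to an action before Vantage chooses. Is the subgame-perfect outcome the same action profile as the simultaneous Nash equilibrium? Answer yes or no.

yes

Solve by backward induction (Wexler leads).
- Basic → Vantage plays P2 (best of 0, 10, 5, 8); Wexler gets 9.
- Deluxe → Vantage plays P2 (best of 2, 12, 7, 2); Wexler gets 12.
Maximizing over 9, 12, Wexler chooses Deluxe. Subgame-perfect outcome: (P2, Deluxe) with payoffs (12, 12).
For the simultaneous game, intersect best replies.
Vantage's best replies: Basic→P2; Deluxe→P2.
Wexler's best replies: P1→Deluxe; P2→Deluxe; P3→Deluxe; P4→Deluxe.
The unique mutual best reply is (P2, Deluxe), giving (12, 12).
Sequential outcome (P2, Deluxe) coincides with the Nash profile (P2, Deluxe).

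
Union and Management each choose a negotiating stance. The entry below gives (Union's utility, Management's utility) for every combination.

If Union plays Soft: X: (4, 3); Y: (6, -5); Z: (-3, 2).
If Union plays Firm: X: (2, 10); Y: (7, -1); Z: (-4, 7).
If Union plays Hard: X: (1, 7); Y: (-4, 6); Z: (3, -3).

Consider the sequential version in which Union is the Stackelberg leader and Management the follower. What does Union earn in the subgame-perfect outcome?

4

Solve by backward induction (Union leads).
- Soft → Management plays X (best of 3, -5, 2); Union gets 4.
- Firm → Management plays X (best of 10, -1, 7); Union gets 2.
- Hard → Management plays X (best of 7, 6, -3); Union gets 1.
Among 4, 2, 1, the best is 4 at Soft. Subgame-perfect outcome: (Soft, X) with payoffs (4, 3).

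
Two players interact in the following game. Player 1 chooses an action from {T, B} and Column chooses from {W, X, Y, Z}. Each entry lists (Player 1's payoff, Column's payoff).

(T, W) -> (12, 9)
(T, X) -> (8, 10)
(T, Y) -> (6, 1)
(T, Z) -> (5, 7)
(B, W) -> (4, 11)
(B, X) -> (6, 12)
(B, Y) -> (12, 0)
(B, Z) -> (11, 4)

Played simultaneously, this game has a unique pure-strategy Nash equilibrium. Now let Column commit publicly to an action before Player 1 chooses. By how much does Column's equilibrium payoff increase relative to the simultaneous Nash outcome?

Player 1 best-responds to each possible Column move:
- W: Player 1 compares 12, 4 and picks T; Column would get 9.
- X: Player 1 compares 8, 6 and picks T; Column would get 10.
- Y: Player 1 compares 6, 12 and picks B; Column would get 0.
- Z: Player 1 compares 5, 11 and picks B; Column would get 4.
Maximizing over 9, 10, 0, 4, Column chooses X. Subgame-perfect outcome: (T, X) with payoffs (8, 10).
For the simultaneous game, intersect best replies.
Player 1's best replies: W→T; X→T; Y→B; Z→B.
Column's best replies: T→X; B→X.
The unique mutual best reply is (T, X), giving (8, 10).
Column's commitment gain: 10 − 10 = 0.

0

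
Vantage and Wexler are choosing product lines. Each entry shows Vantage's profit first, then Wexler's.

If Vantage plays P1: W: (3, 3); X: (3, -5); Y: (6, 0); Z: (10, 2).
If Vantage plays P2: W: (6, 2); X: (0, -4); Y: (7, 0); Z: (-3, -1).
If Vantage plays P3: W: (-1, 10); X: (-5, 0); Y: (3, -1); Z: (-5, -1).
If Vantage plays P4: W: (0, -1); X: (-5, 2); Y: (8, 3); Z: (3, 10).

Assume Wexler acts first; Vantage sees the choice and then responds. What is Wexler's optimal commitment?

Backward induction with Wexler moving first.
- W: BR = P2, leader payoff 2.
- X: BR = P1, leader payoff -5.
- Y: BR = P4, leader payoff 3.
- Z: BR = P1, leader payoff 2.
Maximizing over 2, -5, 3, 2, Wexler chooses Y. Subgame-perfect outcome: (P4, Y) with payoffs (8, 3).

Y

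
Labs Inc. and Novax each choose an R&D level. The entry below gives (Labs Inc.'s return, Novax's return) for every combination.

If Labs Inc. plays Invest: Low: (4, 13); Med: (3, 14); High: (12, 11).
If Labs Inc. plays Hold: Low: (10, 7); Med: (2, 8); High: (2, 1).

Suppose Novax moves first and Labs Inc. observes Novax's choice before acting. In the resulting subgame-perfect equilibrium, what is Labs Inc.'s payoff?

Work backward from Labs Inc.'s decision.
- Low: Labs Inc. compares 4, 10 and picks Hold; Novax would get 7.
- Med: Labs Inc. compares 3, 2 and picks Invest; Novax would get 14.
- High: Labs Inc. compares 12, 2 and picks Invest; Novax would get 11.
Novax's induced payoffs are 7, 14, 11, so Novax commits to Med. Subgame-perfect outcome: (Invest, Med) with payoffs (3, 14).

3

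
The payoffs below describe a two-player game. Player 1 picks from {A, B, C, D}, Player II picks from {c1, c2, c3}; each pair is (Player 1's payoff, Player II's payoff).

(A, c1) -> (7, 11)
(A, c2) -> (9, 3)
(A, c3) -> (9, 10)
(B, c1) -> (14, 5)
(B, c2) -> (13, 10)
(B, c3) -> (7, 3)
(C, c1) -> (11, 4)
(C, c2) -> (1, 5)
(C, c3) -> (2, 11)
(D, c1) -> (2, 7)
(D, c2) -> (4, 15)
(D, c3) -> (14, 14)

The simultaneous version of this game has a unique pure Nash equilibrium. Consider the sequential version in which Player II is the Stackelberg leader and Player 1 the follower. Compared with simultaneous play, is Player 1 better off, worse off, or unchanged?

better off

Solve by backward induction (Player II leads).
- c1: Player 1 compares 7, 14, 11, 2 and picks B; Player II would get 5.
- c2: Player 1 compares 9, 13, 1, 4 and picks B; Player II would get 10.
- c3: Player 1 compares 9, 7, 2, 14 and picks D; Player II would get 14.
Among 5, 10, 14, the best is 14 at c3. Subgame-perfect outcome: (D, c3) with payoffs (14, 14).
Now find the simultaneous Nash equilibrium.
Player 1's best replies: c1→B; c2→B; c3→D.
Player II's best replies: A→c1; B→c2; C→c3; D→c2.
Only (B, c2) has each player best-responding; Nash payoffs (13, 10).
Player 1 earns 14 sequentially versus 13 at the Nash outcome: better off.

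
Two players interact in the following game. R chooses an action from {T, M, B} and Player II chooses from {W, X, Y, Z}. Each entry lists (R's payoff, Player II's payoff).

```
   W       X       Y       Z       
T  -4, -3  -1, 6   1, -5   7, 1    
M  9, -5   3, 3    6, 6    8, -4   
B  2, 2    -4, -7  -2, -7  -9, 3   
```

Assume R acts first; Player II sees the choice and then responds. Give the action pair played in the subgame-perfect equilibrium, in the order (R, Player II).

Work backward from Player II's decision.
- T: Player II compares -3, 6, -5, 1 and picks X; R would get -1.
- M: Player II compares -5, 3, 6, -4 and picks Y; R would get 6.
- B: Player II compares 2, -7, -7, 3 and picks Z; R would get -9.
Among -1, 6, -9, the best is 6 at M. Subgame-perfect outcome: (M, Y) with payoffs (6, 6).

(M, Y)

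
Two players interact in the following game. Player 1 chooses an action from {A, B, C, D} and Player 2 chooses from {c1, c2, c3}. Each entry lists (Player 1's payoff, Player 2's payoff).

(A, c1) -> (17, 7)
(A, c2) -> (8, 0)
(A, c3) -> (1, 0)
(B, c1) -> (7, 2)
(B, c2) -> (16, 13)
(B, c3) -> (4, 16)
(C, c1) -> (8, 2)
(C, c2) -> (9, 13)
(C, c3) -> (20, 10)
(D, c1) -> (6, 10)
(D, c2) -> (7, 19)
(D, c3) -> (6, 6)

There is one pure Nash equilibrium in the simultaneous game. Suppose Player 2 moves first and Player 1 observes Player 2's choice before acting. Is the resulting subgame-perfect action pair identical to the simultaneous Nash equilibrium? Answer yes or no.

Backward induction with Player 2 moving first.
- c1: BR = A, leader payoff 7.
- c2: BR = B, leader payoff 13.
- c3: BR = C, leader payoff 10.
Among 7, 13, 10, the best is 13 at c2. Subgame-perfect outcome: (B, c2) with payoffs (16, 13).
Under simultaneous play:
Player 1's best replies: c1→A; c2→B; c3→C.
Player 2's best replies: A→c1; B→c3; C→c2; D→c2.
The unique mutual best reply is (A, c1), giving (17, 7).
Sequential outcome (B, c2) differs from the Nash profile (A, c1).

no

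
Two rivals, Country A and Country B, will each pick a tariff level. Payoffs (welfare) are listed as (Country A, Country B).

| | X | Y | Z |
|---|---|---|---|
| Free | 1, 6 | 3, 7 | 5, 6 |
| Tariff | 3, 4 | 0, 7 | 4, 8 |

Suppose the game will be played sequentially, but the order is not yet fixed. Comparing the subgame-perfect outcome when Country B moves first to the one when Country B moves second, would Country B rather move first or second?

second

If Country A leads: Country B's best replies are Free→Y, Tariff→Z; Country A's induced payoffs 3, 4; outcome (Tariff, Z), payoffs (4, 8).
If Country B leads: Country A's best replies are X→Tariff, Y→Free, Z→Free; Country B's induced payoffs 4, 7, 6; outcome (Free, Y), payoffs (3, 7).
Country B gets 7 moving first and 8 moving second, so Country B prefers to move second.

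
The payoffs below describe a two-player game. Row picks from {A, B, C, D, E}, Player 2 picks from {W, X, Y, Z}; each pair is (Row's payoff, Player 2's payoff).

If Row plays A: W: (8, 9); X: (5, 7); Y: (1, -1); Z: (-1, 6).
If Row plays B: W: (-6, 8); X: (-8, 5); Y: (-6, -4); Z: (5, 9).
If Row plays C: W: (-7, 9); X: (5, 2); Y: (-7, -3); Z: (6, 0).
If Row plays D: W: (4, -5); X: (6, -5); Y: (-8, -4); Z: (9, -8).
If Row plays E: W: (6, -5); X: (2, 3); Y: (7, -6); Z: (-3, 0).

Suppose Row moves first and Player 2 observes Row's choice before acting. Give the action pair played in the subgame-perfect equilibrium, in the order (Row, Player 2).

Solve by backward induction (Row leads).
- A: BR = W, leader payoff 8.
- B: BR = Z, leader payoff 5.
- C: BR = W, leader payoff -7.
- D: BR = Y, leader payoff -8.
- E: BR = X, leader payoff 2.
Among 8, 5, -7, -8, 2, the best is 8 at A. Subgame-perfect outcome: (A, W) with payoffs (8, 9).

(A, W)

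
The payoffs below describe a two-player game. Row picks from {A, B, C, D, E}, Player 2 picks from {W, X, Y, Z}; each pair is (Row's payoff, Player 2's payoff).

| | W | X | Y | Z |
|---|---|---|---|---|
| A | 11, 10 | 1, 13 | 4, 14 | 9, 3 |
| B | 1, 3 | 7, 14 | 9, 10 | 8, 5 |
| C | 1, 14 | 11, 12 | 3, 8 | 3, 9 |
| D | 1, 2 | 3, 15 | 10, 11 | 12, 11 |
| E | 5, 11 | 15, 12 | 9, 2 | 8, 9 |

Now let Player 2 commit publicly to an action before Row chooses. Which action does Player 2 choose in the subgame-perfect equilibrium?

Solve by backward induction (Player 2 leads).
- W → Row plays A (best of 11, 1, 1, 1, 5); Player 2 gets 10.
- X → Row plays E (best of 1, 7, 11, 3, 15); Player 2 gets 12.
- Y → Row plays D (best of 4, 9, 3, 10, 9); Player 2 gets 11.
- Z → Row plays D (best of 9, 8, 3, 12, 8); Player 2 gets 11.
Among 10, 12, 11, 11, the best is 12 at X. Subgame-perfect outcome: (E, X) with payoffs (15, 12).

X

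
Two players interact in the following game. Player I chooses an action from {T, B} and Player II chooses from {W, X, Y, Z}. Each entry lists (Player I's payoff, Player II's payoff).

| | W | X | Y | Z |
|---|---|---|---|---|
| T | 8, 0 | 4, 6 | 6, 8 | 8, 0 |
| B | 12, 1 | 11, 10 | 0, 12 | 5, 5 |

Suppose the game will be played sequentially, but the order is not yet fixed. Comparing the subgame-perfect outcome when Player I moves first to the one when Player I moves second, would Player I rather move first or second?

If Player I leads: Player II's best replies are T→Y, B→Y; Player I's induced payoffs 6, 0; outcome (T, Y), payoffs (6, 8).
If Player II leads: Player I's best replies are W→B, X→B, Y→T, Z→T; Player II's induced payoffs 1, 10, 8, 0; outcome (B, X), payoffs (11, 10).
Player I gets 6 moving first and 11 moving second, so Player I prefers to move second.

second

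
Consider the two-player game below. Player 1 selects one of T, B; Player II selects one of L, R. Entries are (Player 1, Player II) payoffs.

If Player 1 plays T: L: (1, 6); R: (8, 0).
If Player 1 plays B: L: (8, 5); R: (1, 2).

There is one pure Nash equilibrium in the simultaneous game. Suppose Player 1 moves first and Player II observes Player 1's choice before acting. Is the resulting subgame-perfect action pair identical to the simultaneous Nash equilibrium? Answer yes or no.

Player II best-responds to each possible Player 1 move:
- T: BR = L, leader payoff 1.
- B: BR = L, leader payoff 8.
Player 1's induced payoffs are 1, 8, so Player 1 commits to B. Subgame-perfect outcome: (B, L) with payoffs (8, 5).
For the simultaneous game, intersect best replies.
Player 1's best replies: L→B; R→T.
Player II's best replies: T→L; B→L.
The unique mutual best reply is (B, L), giving (8, 5).
Sequential outcome (B, L) coincides with the Nash profile (B, L).

yes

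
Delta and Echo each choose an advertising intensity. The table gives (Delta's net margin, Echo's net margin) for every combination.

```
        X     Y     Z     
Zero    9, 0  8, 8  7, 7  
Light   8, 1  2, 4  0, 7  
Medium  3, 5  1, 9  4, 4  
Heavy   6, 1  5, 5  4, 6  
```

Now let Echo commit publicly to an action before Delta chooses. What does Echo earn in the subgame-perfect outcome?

Backward induction with Echo moving first.
- X: BR = Zero, leader payoff 0.
- Y: BR = Zero, leader payoff 8.
- Z: BR = Zero, leader payoff 7.
Maximizing over 0, 8, 7, Echo chooses Y. Subgame-perfect outcome: (Zero, Y) with payoffs (8, 8).

8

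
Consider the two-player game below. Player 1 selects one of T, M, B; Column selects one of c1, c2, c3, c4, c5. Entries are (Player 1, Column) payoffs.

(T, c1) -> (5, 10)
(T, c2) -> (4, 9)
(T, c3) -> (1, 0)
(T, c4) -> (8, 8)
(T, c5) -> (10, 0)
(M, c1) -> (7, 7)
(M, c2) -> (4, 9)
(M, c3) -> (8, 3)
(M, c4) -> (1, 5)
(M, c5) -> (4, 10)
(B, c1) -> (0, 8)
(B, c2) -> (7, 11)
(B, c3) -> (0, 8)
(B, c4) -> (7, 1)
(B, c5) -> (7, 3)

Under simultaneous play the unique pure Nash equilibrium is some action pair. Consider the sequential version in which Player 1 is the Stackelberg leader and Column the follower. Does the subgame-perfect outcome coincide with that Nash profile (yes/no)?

yes

Column best-responds to each possible Player 1 move:
- T: BR = c1, leader payoff 5.
- M: BR = c5, leader payoff 4.
- B: BR = c2, leader payoff 7.
Player 1's induced payoffs are 5, 4, 7, so Player 1 commits to B. Subgame-perfect outcome: (B, c2) with payoffs (7, 11).
For the simultaneous game, intersect best replies.
Player 1's best replies: c1→M; c2→B; c3→M; c4→T; c5→T.
Column's best replies: T→c1; M→c5; B→c2.
The unique mutual best reply is (B, c2), giving (7, 11).
Sequential outcome (B, c2) coincides with the Nash profile (B, c2).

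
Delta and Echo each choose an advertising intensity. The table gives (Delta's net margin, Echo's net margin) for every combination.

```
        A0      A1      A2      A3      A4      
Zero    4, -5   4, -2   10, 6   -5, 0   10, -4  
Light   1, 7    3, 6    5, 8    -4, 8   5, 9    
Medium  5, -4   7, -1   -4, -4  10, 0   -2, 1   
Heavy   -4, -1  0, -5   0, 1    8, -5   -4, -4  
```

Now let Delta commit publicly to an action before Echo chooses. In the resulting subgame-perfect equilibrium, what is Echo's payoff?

6

Solve by backward induction (Delta leads).
- Zero → Echo plays A2 (best of -5, -2, 6, 0, -4); Delta gets 10.
- Light → Echo plays A4 (best of 7, 6, 8, 8, 9); Delta gets 5.
- Medium → Echo plays A4 (best of -4, -1, -4, 0, 1); Delta gets -2.
- Heavy → Echo plays A2 (best of -1, -5, 1, -5, -4); Delta gets 0.
Delta's induced payoffs are 10, 5, -2, 0, so Delta commits to Zero. Subgame-perfect outcome: (Zero, A2) with payoffs (10, 6).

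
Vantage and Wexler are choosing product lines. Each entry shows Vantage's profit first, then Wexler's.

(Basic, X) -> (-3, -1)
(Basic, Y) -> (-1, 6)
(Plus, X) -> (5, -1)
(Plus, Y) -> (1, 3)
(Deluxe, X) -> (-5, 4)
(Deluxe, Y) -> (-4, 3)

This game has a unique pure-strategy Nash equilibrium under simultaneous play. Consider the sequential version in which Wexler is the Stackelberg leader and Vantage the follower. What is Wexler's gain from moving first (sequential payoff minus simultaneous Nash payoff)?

Solve by backward induction (Wexler leads).
- X: Vantage compares -3, 5, -5 and picks Plus; Wexler would get -1.
- Y: Vantage compares -1, 1, -4 and picks Plus; Wexler would get 3.
Wexler's induced payoffs are -1, 3, so Wexler commits to Y. Subgame-perfect outcome: (Plus, Y) with payoffs (1, 3).
For the simultaneous game, intersect best replies.
Vantage's best replies: X→Plus; Y→Plus.
Wexler's best replies: Basic→Y; Plus→Y; Deluxe→X.
Only (Plus, Y) has each player best-responding; Nash payoffs (1, 3).
Wexler's commitment gain: 3 − 3 = 0.

0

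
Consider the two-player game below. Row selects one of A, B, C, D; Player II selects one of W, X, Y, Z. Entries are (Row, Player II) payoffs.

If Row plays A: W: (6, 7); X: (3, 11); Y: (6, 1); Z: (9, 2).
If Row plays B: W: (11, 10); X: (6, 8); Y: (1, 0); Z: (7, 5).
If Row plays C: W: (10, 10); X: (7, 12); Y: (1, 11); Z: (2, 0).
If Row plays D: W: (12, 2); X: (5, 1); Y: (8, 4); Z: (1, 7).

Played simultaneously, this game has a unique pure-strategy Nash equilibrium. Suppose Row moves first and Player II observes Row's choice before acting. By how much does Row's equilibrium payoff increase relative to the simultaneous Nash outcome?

Work backward from Player II's decision.
- A: BR = X, leader payoff 3.
- B: BR = W, leader payoff 11.
- C: BR = X, leader payoff 7.
- D: BR = Z, leader payoff 1.
Row's induced payoffs are 3, 11, 7, 1, so Row commits to B. Subgame-perfect outcome: (B, W) with payoffs (11, 10).
Now find the simultaneous Nash equilibrium.
Row's best replies: W→D; X→C; Y→D; Z→A.
Player II's best replies: A→X; B→W; C→X; D→Z.
The unique mutual best reply is (C, X), giving (7, 12).
Row's commitment gain: 11 − 7 = 4.

4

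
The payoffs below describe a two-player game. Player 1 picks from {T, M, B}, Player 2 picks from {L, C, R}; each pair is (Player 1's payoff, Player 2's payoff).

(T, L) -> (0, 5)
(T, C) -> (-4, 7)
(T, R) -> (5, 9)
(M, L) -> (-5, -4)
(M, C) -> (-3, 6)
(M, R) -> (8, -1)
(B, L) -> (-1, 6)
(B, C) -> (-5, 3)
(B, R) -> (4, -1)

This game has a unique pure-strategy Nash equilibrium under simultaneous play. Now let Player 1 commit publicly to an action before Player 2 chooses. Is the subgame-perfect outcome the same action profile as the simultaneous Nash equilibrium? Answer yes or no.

no

Player 2 best-responds to each possible Player 1 move:
- T: Player 2 compares 5, 7, 9 and picks R; Player 1 would get 5.
- M: Player 2 compares -4, 6, -1 and picks C; Player 1 would get -3.
- B: Player 2 compares 6, 3, -1 and picks L; Player 1 would get -1.
Maximizing over 5, -3, -1, Player 1 chooses T. Subgame-perfect outcome: (T, R) with payoffs (5, 9).
For the simultaneous game, intersect best replies.
Player 1's best replies: L→T; C→M; R→M.
Player 2's best replies: T→R; M→C; B→L.
Only (M, C) has each player best-responding; Nash payoffs (-3, 6).
Sequential outcome (T, R) differs from the Nash profile (M, C).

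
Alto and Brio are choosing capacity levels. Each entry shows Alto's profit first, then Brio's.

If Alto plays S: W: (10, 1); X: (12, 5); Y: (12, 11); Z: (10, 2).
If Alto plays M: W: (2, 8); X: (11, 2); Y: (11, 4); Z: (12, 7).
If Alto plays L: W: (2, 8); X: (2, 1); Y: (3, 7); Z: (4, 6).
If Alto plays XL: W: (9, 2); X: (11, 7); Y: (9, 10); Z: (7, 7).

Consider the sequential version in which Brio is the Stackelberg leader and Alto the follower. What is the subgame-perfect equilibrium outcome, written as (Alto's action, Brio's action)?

Backward induction with Brio moving first.
- W: BR = S, leader payoff 1.
- X: BR = S, leader payoff 5.
- Y: BR = S, leader payoff 11.
- Z: BR = M, leader payoff 7.
Brio's induced payoffs are 1, 5, 11, 7, so Brio commits to Y. Subgame-perfect outcome: (S, Y) with payoffs (12, 11).

(S, Y)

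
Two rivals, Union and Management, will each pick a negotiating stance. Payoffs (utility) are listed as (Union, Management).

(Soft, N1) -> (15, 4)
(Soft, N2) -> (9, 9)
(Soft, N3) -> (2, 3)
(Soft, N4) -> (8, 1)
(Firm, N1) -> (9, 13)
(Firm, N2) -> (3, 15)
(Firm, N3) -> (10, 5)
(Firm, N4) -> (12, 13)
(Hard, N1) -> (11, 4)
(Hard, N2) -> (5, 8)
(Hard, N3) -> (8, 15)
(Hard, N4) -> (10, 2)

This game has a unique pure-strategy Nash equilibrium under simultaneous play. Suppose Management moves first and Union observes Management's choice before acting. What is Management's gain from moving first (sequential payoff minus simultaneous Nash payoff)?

4

Work backward from Union's decision.
- N1 → Union plays Soft (best of 15, 9, 11); Management gets 4.
- N2 → Union plays Soft (best of 9, 3, 5); Management gets 9.
- N3 → Union plays Firm (best of 2, 10, 8); Management gets 5.
- N4 → Union plays Firm (best of 8, 12, 10); Management gets 13.
Maximizing over 4, 9, 5, 13, Management chooses N4. Subgame-perfect outcome: (Firm, N4) with payoffs (12, 13).
Under simultaneous play:
Union's best replies: N1→Soft; N2→Soft; N3→Firm; N4→Firm.
Management's best replies: Soft→N2; Firm→N2; Hard→N3.
Only (Soft, N2) has each player best-responding; Nash payoffs (9, 9).
Management's commitment gain: 13 − 9 = 4.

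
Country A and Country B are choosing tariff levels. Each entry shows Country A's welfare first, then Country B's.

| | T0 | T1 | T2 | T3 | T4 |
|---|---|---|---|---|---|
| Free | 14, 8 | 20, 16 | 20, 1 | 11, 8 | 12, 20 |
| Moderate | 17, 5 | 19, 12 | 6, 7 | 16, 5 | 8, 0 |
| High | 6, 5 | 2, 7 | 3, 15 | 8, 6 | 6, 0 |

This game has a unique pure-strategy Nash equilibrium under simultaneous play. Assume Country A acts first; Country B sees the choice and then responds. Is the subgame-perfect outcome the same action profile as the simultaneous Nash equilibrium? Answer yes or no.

Country B best-responds to each possible Country A move:
- Free: BR = T4, leader payoff 12.
- Moderate: BR = T1, leader payoff 19.
- High: BR = T2, leader payoff 3.
Maximizing over 12, 19, 3, Country A chooses Moderate. Subgame-perfect outcome: (Moderate, T1) with payoffs (19, 12).
Now find the simultaneous Nash equilibrium.
Country A's best replies: T0→Moderate; T1→Free; T2→Free; T3→Moderate; T4→Free.
Country B's best replies: Free→T4; Moderate→T1; High→T2.
The unique mutual best reply is (Free, T4), giving (12, 20).
Sequential outcome (Moderate, T1) differs from the Nash profile (Free, T4).

no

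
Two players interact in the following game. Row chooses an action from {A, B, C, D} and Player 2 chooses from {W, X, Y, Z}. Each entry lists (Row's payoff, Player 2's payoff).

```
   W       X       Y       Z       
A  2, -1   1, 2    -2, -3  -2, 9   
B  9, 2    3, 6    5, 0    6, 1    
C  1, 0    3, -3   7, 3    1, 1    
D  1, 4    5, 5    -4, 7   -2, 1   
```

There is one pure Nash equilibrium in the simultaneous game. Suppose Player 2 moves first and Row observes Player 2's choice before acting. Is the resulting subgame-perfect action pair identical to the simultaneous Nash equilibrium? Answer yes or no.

Work backward from Row's decision.
- W: BR = B, leader payoff 2.
- X: BR = D, leader payoff 5.
- Y: BR = C, leader payoff 3.
- Z: BR = B, leader payoff 1.
Player 2's induced payoffs are 2, 5, 3, 1, so Player 2 commits to X. Subgame-perfect outcome: (D, X) with payoffs (5, 5).
For the simultaneous game, intersect best replies.
Row's best replies: W→B; X→D; Y→C; Z→B.
Player 2's best replies: A→Z; B→X; C→Y; D→Y.
Only (C, Y) has each player best-responding; Nash payoffs (7, 3).
Sequential outcome (D, X) differs from the Nash profile (C, Y).

no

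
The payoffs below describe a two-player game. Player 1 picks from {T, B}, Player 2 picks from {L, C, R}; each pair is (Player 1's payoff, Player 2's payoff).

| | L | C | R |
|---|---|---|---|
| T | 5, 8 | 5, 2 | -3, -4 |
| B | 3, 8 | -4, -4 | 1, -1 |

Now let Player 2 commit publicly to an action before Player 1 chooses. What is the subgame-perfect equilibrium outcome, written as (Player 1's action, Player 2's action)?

Solve by backward induction (Player 2 leads).
- L: Player 1 compares 5, 3 and picks T; Player 2 would get 8.
- C: Player 1 compares 5, -4 and picks T; Player 2 would get 2.
- R: Player 1 compares -3, 1 and picks B; Player 2 would get -1.
Player 2's induced payoffs are 8, 2, -1, so Player 2 commits to L. Subgame-perfect outcome: (T, L) with payoffs (5, 8).

(T, L)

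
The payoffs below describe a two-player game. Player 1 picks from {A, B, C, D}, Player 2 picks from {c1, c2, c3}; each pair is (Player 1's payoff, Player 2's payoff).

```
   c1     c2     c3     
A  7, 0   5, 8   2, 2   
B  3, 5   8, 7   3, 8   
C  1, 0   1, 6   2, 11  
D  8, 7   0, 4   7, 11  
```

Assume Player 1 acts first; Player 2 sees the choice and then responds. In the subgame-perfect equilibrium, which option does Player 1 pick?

Backward induction with Player 1 moving first.
- A → Player 2 plays c2 (best of 0, 8, 2); Player 1 gets 5.
- B → Player 2 plays c3 (best of 5, 7, 8); Player 1 gets 3.
- C → Player 2 plays c3 (best of 0, 6, 11); Player 1 gets 2.
- D → Player 2 plays c3 (best of 7, 4, 11); Player 1 gets 7.
Maximizing over 5, 3, 2, 7, Player 1 chooses D. Subgame-perfect outcome: (D, c3) with payoffs (7, 11).

D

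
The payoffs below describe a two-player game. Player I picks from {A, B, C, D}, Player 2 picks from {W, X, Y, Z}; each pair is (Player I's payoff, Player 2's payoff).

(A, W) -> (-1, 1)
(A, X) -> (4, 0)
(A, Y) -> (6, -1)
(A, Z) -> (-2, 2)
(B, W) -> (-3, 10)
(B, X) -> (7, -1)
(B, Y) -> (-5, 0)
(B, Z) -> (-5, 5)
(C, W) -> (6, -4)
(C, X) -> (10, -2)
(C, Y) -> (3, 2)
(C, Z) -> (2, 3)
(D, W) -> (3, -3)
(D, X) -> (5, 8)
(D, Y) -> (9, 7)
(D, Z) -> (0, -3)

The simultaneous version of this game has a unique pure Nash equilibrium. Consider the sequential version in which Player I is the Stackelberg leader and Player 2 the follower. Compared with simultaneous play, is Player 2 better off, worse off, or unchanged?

Work backward from Player 2's decision.
- A: Player 2 compares 1, 0, -1, 2 and picks Z; Player I would get -2.
- B: Player 2 compares 10, -1, 0, 5 and picks W; Player I would get -3.
- C: Player 2 compares -4, -2, 2, 3 and picks Z; Player I would get 2.
- D: Player 2 compares -3, 8, 7, -3 and picks X; Player I would get 5.
Among -2, -3, 2, 5, the best is 5 at D. Subgame-perfect outcome: (D, X) with payoffs (5, 8).
Now find the simultaneous Nash equilibrium.
Player I's best replies: W→C; X→C; Y→D; Z→C.
Player 2's best replies: A→Z; B→W; C→Z; D→X.
Only (C, Z) has each player best-responding; Nash payoffs (2, 3).
Player 2 earns 8 sequentially versus 3 at the Nash outcome: better off.

better off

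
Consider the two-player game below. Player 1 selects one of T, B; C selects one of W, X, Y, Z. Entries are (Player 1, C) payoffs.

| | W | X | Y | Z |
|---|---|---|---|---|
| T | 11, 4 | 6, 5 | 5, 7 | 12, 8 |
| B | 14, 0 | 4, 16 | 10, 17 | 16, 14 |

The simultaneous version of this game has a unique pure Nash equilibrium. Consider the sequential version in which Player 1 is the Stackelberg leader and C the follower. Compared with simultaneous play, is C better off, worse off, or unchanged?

worse off

Solve by backward induction (Player 1 leads).
- T → C plays Z (best of 4, 5, 7, 8); Player 1 gets 12.
- B → C plays Y (best of 0, 16, 17, 14); Player 1 gets 10.
Player 1's induced payoffs are 12, 10, so Player 1 commits to T. Subgame-perfect outcome: (T, Z) with payoffs (12, 8).
Under simultaneous play:
Player 1's best replies: W→B; X→T; Y→B; Z→B.
C's best replies: T→Z; B→Y.
Only (B, Y) has each player best-responding; Nash payoffs (10, 17).
C earns 8 sequentially versus 17 at the Nash outcome: worse off.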